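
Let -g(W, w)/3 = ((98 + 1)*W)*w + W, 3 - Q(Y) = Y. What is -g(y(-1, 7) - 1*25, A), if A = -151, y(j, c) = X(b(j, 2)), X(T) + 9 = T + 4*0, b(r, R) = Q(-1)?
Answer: 1345320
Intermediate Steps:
Q(Y) = 3 - Y
b(r, R) = 4 (b(r, R) = 3 - 1*(-1) = 3 + 1 = 4)
X(T) = -9 + T (X(T) = -9 + (T + 4*0) = -9 + (T + 0) = -9 + T)
y(j, c) = -5 (y(j, c) = -9 + 4 = -5)
g(W, w) = -3*W - 297*W*w (g(W, w) = -3*(((98 + 1)*W)*w + W) = -3*((99*W)*w + W) = -3*(99*W*w + W) = -3*(W + 99*W*w) = -3*W - 297*W*w)
-g(y(-1, 7) - 1*25, A) = -(-3)*(-5 - 1*25)*(1 + 99*(-151)) = -(-3)*(-5 - 25)*(1 - 14949) = -(-3)*(-30)*(-14948) = -1*(-1345320) = 1345320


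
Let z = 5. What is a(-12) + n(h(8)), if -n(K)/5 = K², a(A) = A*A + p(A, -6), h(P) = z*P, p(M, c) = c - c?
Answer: -7856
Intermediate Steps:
p(M, c) = 0
h(P) = 5*P
a(A) = A² (a(A) = A*A + 0 = A² + 0 = A²)
n(K) = -5*K²
a(-12) + n(h(8)) = (-12)² - 5*(5*8)² = 144 - 5*40² = 144 - 5*1600 = 144 - 8000 = -7856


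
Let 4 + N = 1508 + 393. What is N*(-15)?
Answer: -28455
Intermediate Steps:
N = 1897 (N = -4 + (1508 + 393) = -4 + 1901 = 1897)
N*(-15) = 1897*(-15) = -28455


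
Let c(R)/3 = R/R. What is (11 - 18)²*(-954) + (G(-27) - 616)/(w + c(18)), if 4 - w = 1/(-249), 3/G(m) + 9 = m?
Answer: -326713715/6976 ≈ -46834.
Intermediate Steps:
c(R) = 3 (c(R) = 3*(R/R) = 3*1 = 3)
G(m) = 3/(-9 + m)
w = 997/249 (w = 4 - 1/(-249) = 4 - 1*(-1/249) = 4 + 1/249 = 997/249 ≈ 4.0040)
(11 - 18)²*(-954) + (G(-27) - 616)/(w + c(18)) = (11 - 18)²*(-954) + (3/(-9 - 27) - 616)/(997/249 + 3) = (-7)²*(-954) + (3/(-36) - 616)/(1744/249) = 49*(-954) + (3*(-1/36) - 616)*(249/1744) = -46746 + (-1/12 - 616)*(249/1744) = -46746 - 7393/12*249/1744 = -46746 - 613619/6976 = -326713715/6976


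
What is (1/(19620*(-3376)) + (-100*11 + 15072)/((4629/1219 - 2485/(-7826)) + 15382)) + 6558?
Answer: 3036590382672015157943/462971936841013440 ≈ 6558.9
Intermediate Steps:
(1/(19620*(-3376)) + (-100*11 + 15072)/((4629/1219 - 2485/(-7826)) + 15382)) + 6558 = ((1/19620)*(-1/3376) + (-1100 + 15072)/((4629*(1/1219) - 2485*(-1/7826)) + 15382)) + 6558 = (-1/66237120 + 13972/((4629/1219 + 355/1118) + 15382)) + 6558 = (-1/66237120 + 13972/(5607967/1362842 + 15382)) + 6558 = (-1/66237120 + 13972/(20968843611/1362842)) + 6558 = (-1/66237120 + 13972*(1362842/20968843611)) + 6558 = (-1/66237120 + 19041628424/20968843611) + 6558 = 420420868649018423/462971936841013440 + 6558 = 3036590382672015157943/462971936841013440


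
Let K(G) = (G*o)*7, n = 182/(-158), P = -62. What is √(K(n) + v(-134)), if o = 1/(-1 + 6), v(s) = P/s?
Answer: I*√805435810/26465 ≈ 1.0724*I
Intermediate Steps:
v(s) = -62/s
o = ⅕ (o = 1/5 = ⅕ ≈ 0.20000)
n = -91/79 (n = 182*(-1/158) = -91/79 ≈ -1.1519)
K(G) = 7*G/5 (K(G) = (G*(⅕))*7 = (G/5)*7 = 7*G/5)
√(K(n) + v(-134)) = √((7/5)*(-91/79) - 62/(-134)) = √(-637/395 - 62*(-1/134)) = √(-637/395 + 31/67) = √(-30434/26465) = I*√805435810/26465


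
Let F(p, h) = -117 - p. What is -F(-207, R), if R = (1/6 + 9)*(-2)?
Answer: -90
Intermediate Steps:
R = -55/3 (R = (⅙ + 9)*(-2) = (55/6)*(-2) = -55/3 ≈ -18.333)
-F(-207, R) = -(-117 - 1*(-207)) = -(-117 + 207) = -1*90 = -90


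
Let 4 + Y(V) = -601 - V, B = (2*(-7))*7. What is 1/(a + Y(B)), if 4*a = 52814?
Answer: 2/25393 ≈ 7.8762e-5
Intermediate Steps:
a = 26407/2 (a = (¼)*52814 = 26407/2 ≈ 13204.)
B = -98 (B = -14*7 = -98)
Y(V) = -605 - V (Y(V) = -4 + (-601 - V) = -605 - V)
1/(a + Y(B)) = 1/(26407/2 + (-605 - 1*(-98))) = 1/(26407/2 + (-605 + 98)) = 1/(26407/2 - 507) = 1/(25393/2) = 2/25393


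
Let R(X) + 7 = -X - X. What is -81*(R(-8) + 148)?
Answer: -12717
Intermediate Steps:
R(X) = -7 - 2*X (R(X) = -7 + (-X - X) = -7 - 2*X)
-81*(R(-8) + 148) = -81*((-7 - 2*(-8)) + 148) = -81*((-7 + 16) + 148) = -81*(9 + 148) = -81*157 = -12717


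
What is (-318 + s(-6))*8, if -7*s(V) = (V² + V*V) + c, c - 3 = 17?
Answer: -18544/7 ≈ -2649.1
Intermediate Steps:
c = 20 (c = 3 + 17 = 20)
s(V) = -20/7 - 2*V²/7 (s(V) = -((V² + V*V) + 20)/7 = -((V² + V²) + 20)/7 = -(2*V² + 20)/7 = -(20 + 2*V²)/7 = -20/7 - 2*V²/7)
(-318 + s(-6))*8 = (-318 + (-20/7 - 2/7*(-6)²))*8 = (-318 + (-20/7 - 2/7*36))*8 = (-318 + (-20/7 - 72/7))*8 = (-318 - 92/7)*8 = -2318/7*8 = -18544/7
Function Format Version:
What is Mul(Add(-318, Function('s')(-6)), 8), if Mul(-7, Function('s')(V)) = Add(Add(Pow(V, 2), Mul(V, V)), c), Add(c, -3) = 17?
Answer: Rational(-18544, 7) ≈ -2649.1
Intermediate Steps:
c = 20 (c = Add(3, 17) = 20)
Function('s')(V) = Add(Rational(-20, 7), Mul(Rational(-2, 7), Pow(V, 2))) (Function('s')(V) = Mul(Rational(-1, 7), Add(Add(Pow(V, 2), Mul(V, V)), 20)) = Mul(Rational(-1, 7), Add(Add(Pow(V, 2), Pow(V, 2)), 20)) = Mul(Rational(-1, 7), Add(Mul(2, Pow(V, 2)), 20)) = Mul(Rational(-1, 7), Add(20, Mul(2, Pow(V, 2)))) = Add(Rational(-20, 7), Mul(Rational(-2, 7), Pow(V, 2))))
Mul(Add(-318, Function('s')(-6)), 8) = Mul(Add(-318, Add(Rational(-20, 7), Mul(Rational(-2, 7), Pow(-6, 2)))), 8) = Mul(Add(-318, Add(Rational(-20, 7), Mul(Rational(-2, 7), 36))), 8) = Mul(Add(-318, Add(Rational(-20, 7), Rational(-72, 7))), 8) = Mul(Add(-318, Rational(-92, 7)), 8) = Mul(Rational(-2318, 7), 8) = Rational(-18544, 7)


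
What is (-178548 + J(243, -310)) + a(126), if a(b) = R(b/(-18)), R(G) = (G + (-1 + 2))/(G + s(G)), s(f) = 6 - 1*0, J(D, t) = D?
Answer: -178299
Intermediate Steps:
s(f) = 6 (s(f) = 6 + 0 = 6)
R(G) = (1 + G)/(6 + G) (R(G) = (G + (-1 + 2))/(G + 6) = (G + 1)/(6 + G) = (1 + G)/(6 + G))
a(b) = (1 - b/18)/(6 - b/18) (a(b) = (1 + b/(-18))/(6 + b/(-18)) = (1 + b*(-1/18))/(6 + b*(-1/18)) = (1 - b/18)/(6 - b/18))
(-178548 + J(243, -310)) + a(126) = (-178548 + 243) + (-18 + 126)/(-108 + 126) = -178305 + 108/18 = -178305 + (1/18)*108 = -178305 + 6 = -178299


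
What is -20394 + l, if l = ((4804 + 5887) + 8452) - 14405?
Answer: -15656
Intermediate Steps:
l = 4738 (l = (10691 + 8452) - 14405 = 19143 - 14405 = 4738)
-20394 + l = -20394 + 4738 = -15656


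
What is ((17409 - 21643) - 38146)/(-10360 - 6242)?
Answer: 21190/8301 ≈ 2.5527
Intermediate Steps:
((17409 - 21643) - 38146)/(-10360 - 6242) = (-4234 - 38146)/(-16602) = -42380*(-1/16602) = 21190/8301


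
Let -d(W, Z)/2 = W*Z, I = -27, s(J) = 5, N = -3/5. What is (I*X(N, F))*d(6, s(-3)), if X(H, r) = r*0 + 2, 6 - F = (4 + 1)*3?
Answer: 3240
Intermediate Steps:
N = -⅗ (N = -3*⅕ = -⅗ ≈ -0.60000)
F = -9 (F = 6 - (4 + 1)*3 = 6 - 5*3 = 6 - 1*15 = 6 - 15 = -9)
X(H, r) = 2 (X(H, r) = 0 + 2 = 2)
d(W, Z) = -2*W*Z
(I*X(N, F))*d(6, s(-3)) = (-27*2)*(-2*6*5) = -54*(-60) = 3240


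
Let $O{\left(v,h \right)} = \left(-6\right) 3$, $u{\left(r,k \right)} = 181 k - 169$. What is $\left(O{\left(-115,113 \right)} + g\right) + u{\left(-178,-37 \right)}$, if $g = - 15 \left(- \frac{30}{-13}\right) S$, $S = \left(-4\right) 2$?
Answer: $- \frac{85892}{13} \approx -6607.1$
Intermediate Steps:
$S = -8$
$u{\left(r,k \right)} = -169 + 181 k$
$O{\left(v,h \right)} = -18$
$g = \frac{3600}{13}$ ($g = - 15 \left(- \frac{30}{-13}\right) \left(-8\right) = - 15 \left(\left(-30\right) \left(- \frac{1}{13}\right)\right) \left(-8\right) = \left(-15\right) \frac{30}{13} \left(-8\right) = \left(- \frac{450}{13}\right) \left(-8\right) = \frac{3600}{13} \approx 276.92$)
$\left(O{\left(-115,113 \right)} + g\right) + u{\left(-178,-37 \right)} = \left(-18 + \frac{3600}{13}\right) + \left(-169 + 181 \left(-37\right)\right) = \frac{3366}{13} - 6866 = - \frac{85892}{13}$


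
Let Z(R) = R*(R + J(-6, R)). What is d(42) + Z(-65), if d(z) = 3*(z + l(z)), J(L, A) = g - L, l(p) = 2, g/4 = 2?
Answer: 3447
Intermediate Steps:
g = 8 (g = 4*2 = 8)
J(L, A) = 8 - L
Z(R) = R*(14 + R) (Z(R) = R*(R + (8 - 1*(-6))) = R*(R + (8 + 6)) = R*(R + 14) = R*(14 + R))
d(z) = 6 + 3*z (d(z) = 3*(z + 2) = 3*(2 + z) = 6 + 3*z)
d(42) + Z(-65) = (6 + 3*42) - 65*(14 - 65) = (6 + 126) - 65*(-51) = 132 + 3315 = 3447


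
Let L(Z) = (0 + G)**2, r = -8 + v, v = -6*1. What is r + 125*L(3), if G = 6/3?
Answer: 486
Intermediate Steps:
v = -6
G = 2 (G = 6*(1/3) = 2)
r = -14 (r = -8 - 6 = -14)
L(Z) = 4 (L(Z) = (0 + 2)**2 = 2**2 = 4)
r + 125*L(3) = -14 + 125*4 = -14 + 500 = 486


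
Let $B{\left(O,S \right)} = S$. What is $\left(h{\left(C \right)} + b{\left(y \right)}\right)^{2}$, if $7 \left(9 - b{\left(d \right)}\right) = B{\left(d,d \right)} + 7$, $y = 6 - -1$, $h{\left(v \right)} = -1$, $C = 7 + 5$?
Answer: $36$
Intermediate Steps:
$C = 12$
$y = 7$ ($y = 6 + 1 = 7$)
$b{\left(d \right)} = 8 - \frac{d}{7}$ ($b{\left(d \right)} = 9 - \frac{d + 7}{7} = 9 - \frac{7 + d}{7} = 9 - \left(1 + \frac{d}{7}\right) = 8 - \frac{d}{7}$)
$\left(h{\left(C \right)} + b{\left(y \right)}\right)^{2} = \left(-1 + \left(8 - 1\right)\right)^{2} = \left(-1 + 7\right)^{2} = 6^{2} = 36$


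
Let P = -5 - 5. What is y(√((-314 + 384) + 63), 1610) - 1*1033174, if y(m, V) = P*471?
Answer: -1037884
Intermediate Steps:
P = -10
y(m, V) = -4710 (y(m, V) = -10*471 = -4710)
y(√((-314 + 384) + 63), 1610) - 1*1033174 = -4710 - 1*1033174 = -4710 - 1033174 = -1037884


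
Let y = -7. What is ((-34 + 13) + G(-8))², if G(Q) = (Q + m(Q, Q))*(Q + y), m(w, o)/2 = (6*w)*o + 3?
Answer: 132503121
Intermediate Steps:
m(w, o) = 6 + 12*o*w (m(w, o) = 2*((6*w)*o + 3) = 2*(6*o*w + 3) = 2*(3 + 6*o*w) = 6 + 12*o*w)
G(Q) = (-7 + Q)*(6 + Q + 12*Q²) (G(Q) = (Q + (6 + 12*Q*Q))*(Q - 7) = (Q + (6 + 12*Q²))*(-7 + Q) = (6 + Q + 12*Q²)*(-7 + Q) = (-7 + Q)*(6 + Q + 12*Q²))
((-34 + 13) + G(-8))² = ((-34 + 13) + (-42 - 1*(-8) - 83*(-8)² + 12*(-8)³))² = (-21 + (-42 + 8 - 83*64 + 12*(-512)))² = (-21 + (-42 + 8 - 5312 - 6144))² = (-21 - 11490)² = (-11511)² = 132503121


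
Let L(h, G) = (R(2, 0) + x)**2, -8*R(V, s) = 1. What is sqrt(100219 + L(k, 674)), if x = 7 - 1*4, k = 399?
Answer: sqrt(6414545)/8 ≈ 316.59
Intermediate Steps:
R(V, s) = -1/8 (R(V, s) = -1/8*1 = -1/8)
x = 3 (x = 7 - 4 = 3)
L(h, G) = 529/64 (L(h, G) = (-1/8 + 3)**2 = (23/8)**2 = 529/64)
sqrt(100219 + L(k, 674)) = sqrt(100219 + 529/64) = sqrt(6414545/64) = sqrt(6414545)/8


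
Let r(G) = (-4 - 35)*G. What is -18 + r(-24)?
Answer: 918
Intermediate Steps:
r(G) = -39*G
-18 + r(-24) = -18 - 39*(-24) = -18 + 936 = 918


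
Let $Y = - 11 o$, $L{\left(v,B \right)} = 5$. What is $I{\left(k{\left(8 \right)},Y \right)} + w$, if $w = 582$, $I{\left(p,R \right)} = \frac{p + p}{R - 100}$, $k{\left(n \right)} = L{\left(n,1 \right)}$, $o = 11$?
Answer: $\frac{128612}{221} \approx 581.96$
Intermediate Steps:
$Y = -121$ ($Y = \left(-11\right) 11 = -121$)
$k{\left(n \right)} = 5$
$I{\left(p,R \right)} = \frac{2 p}{-100 + R}$
$I{\left(k{\left(8 \right)},Y \right)} + w = 2 \cdot 5 \frac{1}{-100 - 121} + 582 = 2 \cdot 5 \frac{1}{-221} + 582 = 2 \cdot 5 \left(- \frac{1}{221}\right) + 582 = - \frac{10}{221} + 582 = \frac{128612}{221}$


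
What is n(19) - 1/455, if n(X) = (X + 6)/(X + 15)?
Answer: 11341/15470 ≈ 0.73310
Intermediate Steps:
n(X) = (6 + X)/(15 + X)
n(19) - 1/455 = (6 + 19)/(15 + 19) - 1/455 = 25/34 - 1*1/455 = (1/34)*25 - 1/455 = 25/34 - 1/455 = 11341/15470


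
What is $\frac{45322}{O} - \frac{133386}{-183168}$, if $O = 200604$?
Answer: $\frac{486934795}{510336576} \approx 0.95414$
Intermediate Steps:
$\frac{45322}{O} - \frac{133386}{-183168} = \frac{45322}{200604} - \frac{133386}{-183168} = 45322 \cdot \frac{1}{200604} - - \frac{22231}{30528} = \frac{22661}{100302} + \frac{22231}{30528} = \frac{486934795}{510336576}$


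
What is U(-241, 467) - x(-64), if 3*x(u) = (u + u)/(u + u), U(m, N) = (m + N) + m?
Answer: -46/3 ≈ -15.333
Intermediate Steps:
U(m, N) = N + 2*m (U(m, N) = (N + m) + m = N + 2*m)
x(u) = ⅓ (x(u) = ((u + u)/(u + u))/3 = ((2*u)/((2*u)))/3 = ((2*u)*(1/(2*u)))/3 = (⅓)*1 = ⅓)
U(-241, 467) - x(-64) = (467 + 2*(-241)) - 1*⅓ = (467 - 482) - ⅓ = -15 - ⅓ = -46/3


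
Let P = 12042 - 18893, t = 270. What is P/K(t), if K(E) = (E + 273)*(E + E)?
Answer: -6851/293220 ≈ -0.023365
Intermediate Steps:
K(E) = 2*E*(273 + E) (K(E) = (273 + E)*(2*E) = 2*E*(273 + E))
P = -6851
P/K(t) = -6851*1/(540*(273 + 270)) = -6851/(2*270*543) = -6851/293220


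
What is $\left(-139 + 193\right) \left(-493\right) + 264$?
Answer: $-26358$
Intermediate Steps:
$\left(-139 + 193\right) \left(-493\right) + 264 = 54 \left(-493\right) + 264 = -26622 + 264 = -26358$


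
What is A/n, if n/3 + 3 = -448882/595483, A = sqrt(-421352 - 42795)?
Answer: -85069*I*sqrt(464147)/957999 ≈ -60.497*I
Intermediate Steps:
A = I*sqrt(464147) (A = sqrt(-464147) = I*sqrt(464147) ≈ 681.28*I)
n = -957999/85069 (n = -9 + 3*(-448882/595483) = -9 + 3*(-448882*1/595483) = -9 + 3*(-64126/85069) = -9 - 192378/85069 = -957999/85069 ≈ -11.261)
A/n = (I*sqrt(464147))/(-957999/85069) = (I*sqrt(464147))*(-85069/957999) = -85069*I*sqrt(464147)/957999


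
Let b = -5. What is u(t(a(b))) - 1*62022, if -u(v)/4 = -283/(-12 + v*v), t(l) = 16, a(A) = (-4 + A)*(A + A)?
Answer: -3783059/61 ≈ -62017.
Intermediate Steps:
a(A) = 2*A*(-4 + A) (a(A) = (-4 + A)*(2*A) = 2*A*(-4 + A))
u(v) = 1132/(-12 + v²) (u(v) = -(-1132)/(-12 + v*v) = -(-1132)/(-12 + v²) = 1132/(-12 + v²))
u(t(a(b))) - 1*62022 = 1132/(-12 + 16²) - 1*62022 = 1132/(-12 + 256) - 62022 = 1132/244 - 62022 = 1132*(1/244) - 62022 = 283/61 - 62022 = -3783059/61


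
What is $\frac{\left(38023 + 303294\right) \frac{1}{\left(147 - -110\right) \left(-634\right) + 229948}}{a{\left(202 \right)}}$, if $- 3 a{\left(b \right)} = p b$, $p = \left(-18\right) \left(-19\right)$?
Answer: $- \frac{341317}{1543106280} \approx -0.00022119$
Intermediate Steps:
$p = 342$
$a{\left(b \right)} = - 114 b$ ($a{\left(b \right)} = - \frac{342 b}{3} = - 114 b$)
$\frac{\left(38023 + 303294\right) \frac{1}{\left(147 - -110\right) \left(-634\right) + 229948}}{a{\left(202 \right)}} = \frac{\left(38023 + 303294\right) \frac{1}{\left(147 - -110\right) \left(-634\right) + 229948}}{\left(-114\right) 202} = \frac{341317 \frac{1}{\left(147 + 110\right) \left(-634\right) + 229948}}{-23028} = \frac{341317}{257 \left(-634\right) + 229948} \left(- \frac{1}{23028}\right) = \frac{341317}{-162938 + 229948} \left(- \frac{1}{23028}\right) = \frac{341317}{67010} \left(- \frac{1}{23028}\right) = - \frac{341317}{1543106280}$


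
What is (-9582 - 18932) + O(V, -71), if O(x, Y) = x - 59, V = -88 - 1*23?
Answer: -28684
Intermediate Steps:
V = -111 (V = -88 - 23 = -111)
O(x, Y) = -59 + x
(-9582 - 18932) + O(V, -71) = (-9582 - 18932) + (-59 - 111) = -28514 - 170 = -28684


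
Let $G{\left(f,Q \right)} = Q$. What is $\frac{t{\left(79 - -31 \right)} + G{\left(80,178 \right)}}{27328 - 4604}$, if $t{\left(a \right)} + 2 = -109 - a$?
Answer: $- \frac{43}{22724} \approx -0.0018923$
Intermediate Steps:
$t{\left(a \right)} = -111 - a$ ($t{\left(a \right)} = -2 - \left(109 + a\right) = -111 - a$)
$\frac{t{\left(79 - -31 \right)} + G{\left(80,178 \right)}}{27328 - 4604} = \frac{\left(-111 - \left(79 - -31\right)\right) + 178}{27328 - 4604} = \frac{\left(-111 - \left(79 + 31\right)\right) + 178}{22724} = \left(\left(-111 - 110\right) + 178\right) \frac{1}{22724} = \left(-221 + 178\right) \frac{1}{22724} = \left(-43\right) \frac{1}{22724} = - \frac{43}{22724}$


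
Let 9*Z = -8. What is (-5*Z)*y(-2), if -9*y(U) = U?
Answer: 80/81 ≈ 0.98765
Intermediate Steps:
y(U) = -U/9
Z = -8/9 (Z = (⅑)*(-8) = -8/9 ≈ -0.88889)
(-5*Z)*y(-2) = (-5*(-8/9))*(-⅑*(-2)) = (40/9)*(2/9) = 80/81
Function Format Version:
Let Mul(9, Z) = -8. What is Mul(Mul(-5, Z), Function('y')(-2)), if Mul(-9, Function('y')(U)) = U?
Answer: Rational(80, 81) ≈ 0.98765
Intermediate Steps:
Function('y')(U) = Mul(Rational(-1, 9), U)
Z = Rational(-8, 9) (Z = Mul(Rational(1, 9), -8) = Rational(-8, 9) ≈ -0.88889)
Mul(Mul(-5, Z), Function('y')(-2)) = Mul(Mul(-5, Rational(-8, 9)), Mul(Rational(-1, 9), -2)) = Mul(Rational(40, 9), Rational(2, 9)) = Rational(80, 81)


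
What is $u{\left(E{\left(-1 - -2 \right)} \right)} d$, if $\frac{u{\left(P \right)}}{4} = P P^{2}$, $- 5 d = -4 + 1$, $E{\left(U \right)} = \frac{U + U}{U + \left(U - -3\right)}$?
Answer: $\frac{96}{625} \approx 0.1536$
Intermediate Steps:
$E{\left(U \right)} = \frac{2 U}{3 + 2 U}$ ($E{\left(U \right)} = \frac{2 U}{U + \left(U + 3\right)} = \frac{2 U}{U + \left(3 + U\right)} = \frac{2 U}{3 + 2 U}$)
$d = \frac{3}{5}$ ($d = - \frac{-4 + 1}{5} = \left(- \frac{1}{5}\right) \left(-3\right) = \frac{3}{5} \approx 0.6$)
$u{\left(P \right)} = 4 P^{3}$ ($u{\left(P \right)} = 4 P P^{2} = 4 P^{3}$)
$u{\left(E{\left(-1 - -2 \right)} \right)} d = 4 \left(\frac{2 \left(-1 - -2\right)}{3 + 2 \left(-1 - -2\right)}\right)^{3} \cdot \frac{3}{5} = 4 \left(\frac{2 \left(-1 + 2\right)}{3 + 2 \left(-1 + 2\right)}\right)^{3} \cdot \frac{3}{5} = 4 \left(2 \cdot 1 \frac{1}{3 + 2 \cdot 1}\right)^{3} \cdot \frac{3}{5} = 4 \left(2 \cdot 1 \frac{1}{3 + 2}\right)^{3} \cdot \frac{3}{5} = 4 \left(2 \cdot 1 \cdot \frac{1}{5}\right)^{3} \cdot \frac{3}{5} = 4 \left(\frac{2}{5}\right)^{3} \cdot \frac{3}{5} = 4 \cdot \frac{8}{125} \cdot \frac{3}{5} = \frac{32}{125} \cdot \frac{3}{5} = \frac{96}{625}$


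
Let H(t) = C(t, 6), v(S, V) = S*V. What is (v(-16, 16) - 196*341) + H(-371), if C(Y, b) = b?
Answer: -67086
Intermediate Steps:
H(t) = 6
(v(-16, 16) - 196*341) + H(-371) = (-16*16 - 196*341) + 6 = (-256 - 66836) + 6 = -67092 + 6 = -67086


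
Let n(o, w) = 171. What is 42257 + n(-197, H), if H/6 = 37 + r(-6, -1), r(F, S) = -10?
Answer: 42428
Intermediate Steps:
H = 162 (H = 6*(37 - 10) = 6*27 = 162)
42257 + n(-197, H) = 42257 + 171 = 42428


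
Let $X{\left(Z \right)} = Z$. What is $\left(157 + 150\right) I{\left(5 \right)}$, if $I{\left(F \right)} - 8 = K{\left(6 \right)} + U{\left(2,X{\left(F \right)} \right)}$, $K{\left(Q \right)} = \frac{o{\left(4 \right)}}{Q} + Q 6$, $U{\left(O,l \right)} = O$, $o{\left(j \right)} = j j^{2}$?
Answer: $\frac{52190}{3} \approx 17397.0$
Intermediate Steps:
$o{\left(j \right)} = j^{3}$
$K{\left(Q \right)} = 6 Q + \frac{64}{Q}$ ($K{\left(Q \right)} = \frac{4^{3}}{Q} + Q 6 = \frac{64}{Q} + 6 Q = 6 Q + \frac{64}{Q}$)
$I{\left(F \right)} = \frac{170}{3}$ ($I{\left(F \right)} = 8 + \left(\left(6 \cdot 6 + \frac{64}{6}\right) + 2\right) = 8 + \left(\left(36 + 64 \cdot \frac{1}{6}\right) + 2\right) = 8 + \left(\left(36 + \frac{32}{3}\right) + 2\right) = 8 + \left(\frac{140}{3} + 2\right) = 8 + \frac{146}{3} = \frac{170}{3}$)
$\left(157 + 150\right) I{\left(5 \right)} = \left(157 + 150\right) \frac{170}{3} = 307 \cdot \frac{170}{3} = \frac{52190}{3}$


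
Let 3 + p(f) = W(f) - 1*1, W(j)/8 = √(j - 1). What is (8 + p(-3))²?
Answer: -240 + 128*I ≈ -240.0 + 128.0*I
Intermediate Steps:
W(j) = 8*√(-1 + j) (W(j) = 8*√(j - 1) = 8*√(-1 + j))
p(f) = -4 + 8*√(-1 + f) (p(f) = -3 + (8*√(-1 + f) - 1*1) = -3 + (8*√(-1 + f) - 1) = -3 + (-1 + 8*√(-1 + f)) = -4 + 8*√(-1 + f))
(8 + p(-3))² = (8 + (-4 + 8*√(-1 - 3)))² = (8 + (-4 + 8*√(-4)))² = (8 + (-4 + 8*(2*I)))² = (8 + (-4 + 16*I))² = (4 + 16*I)²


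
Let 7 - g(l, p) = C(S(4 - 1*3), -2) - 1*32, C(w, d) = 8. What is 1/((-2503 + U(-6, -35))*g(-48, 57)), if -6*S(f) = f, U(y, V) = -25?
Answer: -1/78368 ≈ -1.2760e-5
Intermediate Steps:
S(f) = -f/6
g(l, p) = 31 (g(l, p) = 7 - (8 - 1*32) = 7 - (8 - 32) = 7 - 1*(-24) = 7 + 24 = 31)
1/((-2503 + U(-6, -35))*g(-48, 57)) = 1/(-2503 - 25*31) = (1/31)/(-2528) = -1/2528*1/31 = -1/78368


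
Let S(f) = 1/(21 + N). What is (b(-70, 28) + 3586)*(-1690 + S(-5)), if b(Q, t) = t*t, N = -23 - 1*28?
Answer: -22156337/3 ≈ -7.3854e+6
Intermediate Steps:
N = -51 (N = -23 - 28 = -51)
S(f) = -1/30 (S(f) = 1/(21 - 51) = 1/(-30) = -1/30)
b(Q, t) = t²
(b(-70, 28) + 3586)*(-1690 + S(-5)) = (28² + 3586)*(-1690 - 1/30) = (784 + 3586)*(-50701/30) = 4370*(-50701/30) = -22156337/3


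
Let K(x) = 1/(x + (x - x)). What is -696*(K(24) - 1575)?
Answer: 1096171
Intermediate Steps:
K(x) = 1/x (K(x) = 1/(x + 0) = 1/x)
-696*(K(24) - 1575) = -696*(1/24 - 1575) = -696*(-37799/24) = 1096171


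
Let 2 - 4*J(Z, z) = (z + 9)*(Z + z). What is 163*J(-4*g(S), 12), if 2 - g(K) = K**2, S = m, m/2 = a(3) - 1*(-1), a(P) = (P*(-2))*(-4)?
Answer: -17121683/2 ≈ -8.5608e+6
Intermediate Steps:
a(P) = 8*P (a(P) = -2*P*(-4) = 8*P)
m = 50 (m = 2*(8*3 - 1*(-1)) = 2*(24 + 1) = 2*25 = 50)
S = 50
g(K) = 2 - K**2
J(Z, z) = 1/2 - (9 + z)*(Z + z)/4 (J(Z, z) = 1/2 - (z + 9)*(Z + z)/4 = 1/2 - (9 + z)*(Z + z)/4)
163*J(-4*g(S), 12) = 163*(1/2 - (-9)*(2 - 1*50**2) - 9/4*12 - 1/4*12**2 - 1/4*(-4*(2 - 1*50**2))*12) = 163*(1/2 - (-9)*(2 - 1*2500) - 27 - 1/4*144 - 1/4*(-4*(2 - 1*2500))*12) = 163*(1/2 - (-9)*(2 - 2500) - 27 - 36 - 1/4*(-4*(2 - 2500))*12) = 163*(1/2 - (-9)*(-2498) - 27 - 36 - 1/4*(-4*(-2498))*12) = 163*(1/2 - 9/4*9992 - 27 - 36 - 1/4*9992*12) = 163*(1/2 - 22482 - 27 - 36 - 29976) = 163*(-105041/2) = -17121683/2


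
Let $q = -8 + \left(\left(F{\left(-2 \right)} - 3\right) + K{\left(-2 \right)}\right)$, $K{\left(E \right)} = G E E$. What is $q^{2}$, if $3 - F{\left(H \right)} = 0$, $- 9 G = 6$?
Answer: $\frac{1024}{9} \approx 113.78$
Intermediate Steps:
$G = - \frac{2}{3}$ ($G = \left(- \frac{1}{9}\right) 6 = - \frac{2}{3} \approx -0.66667$)
$F{\left(H \right)} = 3$ ($F{\left(H \right)} = 3 - 0 = 3 + 0 = 3$)
$K{\left(E \right)} = - \frac{2 E^{2}}{3}$ ($K{\left(E \right)} = - \frac{2 E}{3} E = - \frac{2 E^{2}}{3}$)
$q = - \frac{32}{3}$ ($q = -8 + \left(\left(3 - 3\right) - \frac{2 \left(-2\right)^{2}}{3}\right) = -8 + \left(0 - \frac{8}{3}\right) = -8 - \frac{8}{3} = - \frac{32}{3} \approx -10.667$)
$q^{2} = \left(- \frac{32}{3}\right)^{2} = \frac{1024}{9}$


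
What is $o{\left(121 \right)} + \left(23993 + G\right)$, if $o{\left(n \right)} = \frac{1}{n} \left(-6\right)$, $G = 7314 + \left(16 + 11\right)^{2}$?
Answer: $\frac{3876350}{121} \approx 32036.0$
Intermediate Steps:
$G = 8043$ ($G = 7314 + 27^{2} = 7314 + 729 = 8043$)
$o{\left(n \right)} = - \frac{6}{n}$
$o{\left(121 \right)} + \left(23993 + G\right) = - \frac{6}{121} + \left(23993 + 8043\right) = \left(-6\right) \frac{1}{121} + 32036 = - \frac{6}{121} + 32036 = \frac{3876350}{121}$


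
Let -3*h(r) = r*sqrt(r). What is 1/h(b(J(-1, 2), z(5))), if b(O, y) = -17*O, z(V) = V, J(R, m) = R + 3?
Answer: -3*I*sqrt(34)/1156 ≈ -0.015132*I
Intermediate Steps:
J(R, m) = 3 + R
h(r) = -r**(3/2)/3 (h(r) = -r*sqrt(r)/3 = -r**(3/2)/3)
1/h(b(J(-1, 2), z(5))) = 1/(-(-17*I*sqrt(17)*(3 - 1)**(3/2))/3) = 1/(-(-34*I*sqrt(34))/3) = 1/(-(-34)*I*sqrt(34)/3) = 1/(34*I*sqrt(34)/3) = -3*I*sqrt(34)/1156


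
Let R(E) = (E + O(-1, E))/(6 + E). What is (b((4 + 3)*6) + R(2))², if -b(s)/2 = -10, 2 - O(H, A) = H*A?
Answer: 6889/16 ≈ 430.56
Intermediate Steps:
O(H, A) = 2 - A*H (O(H, A) = 2 - H*A = 2 - A*H)
R(E) = (2 + 2*E)/(6 + E) (R(E) = (E + (2 - 1*E*(-1)))/(6 + E) = (E + (2 + E))/(6 + E) = (2 + 2*E)/(6 + E))
b(s) = 20 (b(s) = -2*(-10) = 20)
(b((4 + 3)*6) + R(2))² = (20 + 2*(1 + 2)/(6 + 2))² = (20 + 2*3/8)² = (20 + 2*(⅛)*3)² = (20 + ¾)² = (83/4)² = 6889/16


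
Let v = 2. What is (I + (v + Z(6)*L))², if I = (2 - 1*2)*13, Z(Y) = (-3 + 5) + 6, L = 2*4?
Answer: 4356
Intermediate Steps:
L = 8
Z(Y) = 8 (Z(Y) = 2 + 6 = 8)
I = 0 (I = (2 - 2)*13 = 0*13 = 0)
(I + (v + Z(6)*L))² = (0 + (2 + 8*8))² = (0 + (2 + 64))² = (0 + 66)² = 66² = 4356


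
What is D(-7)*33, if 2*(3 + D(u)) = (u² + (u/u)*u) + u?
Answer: 957/2 ≈ 478.50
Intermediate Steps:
D(u) = -3 + u + u²/2 (D(u) = -3 + ((u² + (u/u)*u) + u)/2 = -3 + ((u² + 1*u) + u)/2 = -3 + ((u² + u) + u)/2 = -3 + ((u + u²) + u)/2 = -3 + (u² + 2*u)/2 = -3 + (u + u²/2) = -3 + u + u²/2)
D(-7)*33 = (-3 - 7 + (½)*(-7)²)*33 = (-3 - 7 + (½)*49)*33 = (-3 - 7 + 49/2)*33 = (29/2)*33 = 957/2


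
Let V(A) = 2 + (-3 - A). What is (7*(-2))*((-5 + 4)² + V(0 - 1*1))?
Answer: -14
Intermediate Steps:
V(A) = -1 - A
(7*(-2))*((-5 + 4)² + V(0 - 1*1)) = (7*(-2))*((-5 + 4)² + (-1 - (0 - 1*1))) = -14*((-1)² + (-1 - (0 - 1))) = -14*(1 + (-1 - 1*(-1))) = -14*(1 + (-1 + 1)) = -14*(1 + 0) = -14*1 = -14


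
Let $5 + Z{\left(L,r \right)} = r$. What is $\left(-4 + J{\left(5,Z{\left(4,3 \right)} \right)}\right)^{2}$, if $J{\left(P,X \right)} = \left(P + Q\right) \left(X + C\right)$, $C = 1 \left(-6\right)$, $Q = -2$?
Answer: $784$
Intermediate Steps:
$Z{\left(L,r \right)} = -5 + r$
$C = -6$
$J{\left(P,X \right)} = \left(-6 + X\right) \left(-2 + P\right)$ ($J{\left(P,X \right)} = \left(P - 2\right) \left(X - 6\right) = \left(-2 + P\right) \left(-6 + X\right) = \left(-6 + X\right) \left(-2 + P\right)$)
$\left(-4 + J{\left(5,Z{\left(4,3 \right)} \right)}\right)^{2} = \left(-4 + \left(12 - 30 - 2 \left(-5 + 3\right) + 5 \left(-5 + 3\right)\right)\right)^{2} = \left(-4 + \left(12 - 30 - -4 + 5 \left(-2\right)\right)\right)^{2} = \left(-4 + \left(12 - 30 + 4 - 10\right)\right)^{2} = \left(-4 - 24\right)^{2} = \left(-28\right)^{2} = 784$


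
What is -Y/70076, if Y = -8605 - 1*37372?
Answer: 45977/70076 ≈ 0.65610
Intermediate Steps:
Y = -45977 (Y = -8605 - 37372 = -45977)
-Y/70076 = -(-45977)/70076 = -1*(-45977/70076) = 45977/70076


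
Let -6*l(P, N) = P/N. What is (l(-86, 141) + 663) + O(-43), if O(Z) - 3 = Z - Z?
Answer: 281761/423 ≈ 666.10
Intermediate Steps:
l(P, N) = -P/(6*N)
O(Z) = 3 (O(Z) = 3 + (Z - Z) = 3 + 0 = 3)
(l(-86, 141) + 663) + O(-43) = (-⅙*(-86)/141 + 663) + 3 = (-⅙*(-86)*1/141 + 663) + 3 = (43/423 + 663) + 3 = 280492/423 + 3 = 281761/423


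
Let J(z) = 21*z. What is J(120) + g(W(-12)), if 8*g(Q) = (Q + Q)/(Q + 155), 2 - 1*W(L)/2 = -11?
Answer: 912253/362 ≈ 2520.0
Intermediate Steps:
W(L) = 26 (W(L) = 4 - 2*(-11) = 4 + 22 = 26)
g(Q) = Q/(4*(155 + Q)) (g(Q) = ((Q + Q)/(Q + 155))/8 = ((2*Q)/(155 + Q))/8 = (2*Q/(155 + Q))/8 = Q/(4*(155 + Q)))
J(120) + g(W(-12)) = 21*120 + (1/4)*26/(155 + 26) = 2520 + (1/4)*26/181 = 2520 + (1/4)*26*(1/181) = 2520 + 13/362 = 912253/362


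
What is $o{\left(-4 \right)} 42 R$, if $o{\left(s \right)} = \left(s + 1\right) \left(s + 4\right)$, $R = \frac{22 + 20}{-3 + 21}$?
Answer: $0$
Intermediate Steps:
$R = \frac{7}{3}$ ($R = \frac{42}{18} = 42 \cdot \frac{1}{18} = \frac{7}{3} \approx 2.3333$)
$o{\left(s \right)} = \left(1 + s\right) \left(4 + s\right)$
$o{\left(-4 \right)} 42 R = \left(4 + \left(-4\right)^{2} + 5 \left(-4\right)\right) 42 \cdot \frac{7}{3} = \left(4 + 16 - 20\right) 42 \cdot \frac{7}{3} = 0 \cdot 42 \cdot \frac{7}{3} = 0 \cdot \frac{7}{3} = 0$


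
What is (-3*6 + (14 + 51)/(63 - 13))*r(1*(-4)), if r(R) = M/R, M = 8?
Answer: 167/5 ≈ 33.400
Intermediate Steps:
r(R) = 8/R
(-3*6 + (14 + 51)/(63 - 13))*r(1*(-4)) = (-3*6 + (14 + 51)/(63 - 13))*(8/((1*(-4)))) = (-18 + 65/50)*(8/(-4)) = (-18 + 65*(1/50))*(8*(-¼)) = (-18 + 13/10)*(-2) = -167/10*(-2) = 167/5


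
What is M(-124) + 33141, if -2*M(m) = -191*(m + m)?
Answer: 9457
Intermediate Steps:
M(m) = 191*m (M(m) = -(-191)*(m + m)/2 = -(-191)*2*m/2 = -(-191)*m = 191*m)
M(-124) + 33141 = 191*(-124) + 33141 = -23684 + 33141 = 9457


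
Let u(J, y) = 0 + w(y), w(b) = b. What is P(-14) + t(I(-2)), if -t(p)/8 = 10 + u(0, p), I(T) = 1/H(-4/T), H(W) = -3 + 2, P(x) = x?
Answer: -86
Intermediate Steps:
H(W) = -1
I(T) = -1 (I(T) = 1/(-1) = -1)
u(J, y) = y (u(J, y) = 0 + y = y)
t(p) = -80 - 8*p (t(p) = -8*(10 + p) = -80 - 8*p)
P(-14) + t(I(-2)) = -14 + (-80 - 8*(-1)) = -14 + (-80 + 8) = -14 - 72 = -86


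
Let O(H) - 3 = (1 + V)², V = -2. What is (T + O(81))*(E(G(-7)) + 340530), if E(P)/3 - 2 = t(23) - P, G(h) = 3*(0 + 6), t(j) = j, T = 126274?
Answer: 43004099178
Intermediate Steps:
G(h) = 18 (G(h) = 3*6 = 18)
E(P) = 75 - 3*P (E(P) = 6 + 3*(23 - P) = 6 + (69 - 3*P) = 75 - 3*P)
O(H) = 4 (O(H) = 3 + (1 - 2)² = 3 + (-1)² = 3 + 1 = 4)
(T + O(81))*(E(G(-7)) + 340530) = (126274 + 4)*((75 - 3*18) + 340530) = 126278*((75 - 54) + 340530) = 126278*(21 + 340530) = 126278*340551 = 43004099178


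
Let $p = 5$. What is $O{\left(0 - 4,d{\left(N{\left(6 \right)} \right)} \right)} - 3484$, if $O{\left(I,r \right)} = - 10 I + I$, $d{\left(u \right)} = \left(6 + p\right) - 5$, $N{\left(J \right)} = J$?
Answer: $-3448$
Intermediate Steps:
$d{\left(u \right)} = 6$ ($d{\left(u \right)} = \left(6 + 5\right) - 5 = 11 - 5 = 6$)
$O{\left(I,r \right)} = - 9 I$
$O{\left(0 - 4,d{\left(N{\left(6 \right)} \right)} \right)} - 3484 = - 9 \left(0 - 4\right) - 3484 = \left(-9\right) \left(-4\right) - 3484 = 36 - 3484 = -3448$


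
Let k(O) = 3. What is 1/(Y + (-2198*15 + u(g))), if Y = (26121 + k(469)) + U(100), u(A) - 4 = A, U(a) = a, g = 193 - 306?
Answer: -1/6855 ≈ -0.00014588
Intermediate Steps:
g = -113
u(A) = 4 + A
Y = 26224 (Y = (26121 + 3) + 100 = 26124 + 100 = 26224)
1/(Y + (-2198*15 + u(g))) = 1/(26224 + (-2198*15 + (4 - 113))) = 1/(26224 + (-32970 - 109)) = 1/(26224 - 33079) = 1/(-6855) = -1/6855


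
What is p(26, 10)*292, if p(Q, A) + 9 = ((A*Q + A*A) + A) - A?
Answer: 102492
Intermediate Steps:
p(Q, A) = -9 + A**2 + A*Q (p(Q, A) = -9 + (((A*Q + A*A) + A) - A) = -9 + (((A*Q + A**2) + A) - A) = -9 + (((A**2 + A*Q) + A) - A) = -9 + ((A + A**2 + A*Q) - A) = -9 + (A**2 + A*Q) = -9 + A**2 + A*Q)
p(26, 10)*292 = (-9 + 10**2 + 10*26)*292 = (-9 + 100 + 260)*292 = 351*292 = 102492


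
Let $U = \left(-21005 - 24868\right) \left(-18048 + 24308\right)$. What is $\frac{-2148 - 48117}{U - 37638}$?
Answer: $\frac{5585}{31911402} \approx 0.00017502$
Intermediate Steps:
$U = -287164980$ ($U = \left(-45873\right) 6260 = -287164980$)
$\frac{-2148 - 48117}{U - 37638} = \frac{-2148 - 48117}{-287164980 - 37638} = - \frac{50265}{-287202618} = \left(-50265\right) \left(- \frac{1}{287202618}\right) = \frac{5585}{31911402}$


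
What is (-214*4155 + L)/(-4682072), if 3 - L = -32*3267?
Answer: 784623/4682072 ≈ 0.16758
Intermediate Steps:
L = 104547 (L = 3 - (-32)*3267 = 3 - 1*(-104544) = 3 + 104544 = 104547)
(-214*4155 + L)/(-4682072) = (-214*4155 + 104547)/(-4682072) = (-889170 + 104547)*(-1/4682072) = -784623*(-1/4682072) = 784623/4682072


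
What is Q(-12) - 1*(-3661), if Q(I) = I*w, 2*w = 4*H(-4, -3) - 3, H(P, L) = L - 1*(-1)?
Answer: 3727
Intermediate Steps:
H(P, L) = 1 + L (H(P, L) = L + 1 = 1 + L)
w = -11/2 (w = (4*(1 - 3) - 3)/2 = (4*(-2) - 3)/2 = (-8 - 3)/2 = (½)*(-11) = -11/2 ≈ -5.5000)
Q(I) = -11*I/2 (Q(I) = I*(-11/2) = -11*I/2)
Q(-12) - 1*(-3661) = -11/2*(-12) - 1*(-3661) = 66 + 3661 = 3727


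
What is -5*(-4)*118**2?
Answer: 278480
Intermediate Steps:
-5*(-4)*118**2 = 20*13924 = 278480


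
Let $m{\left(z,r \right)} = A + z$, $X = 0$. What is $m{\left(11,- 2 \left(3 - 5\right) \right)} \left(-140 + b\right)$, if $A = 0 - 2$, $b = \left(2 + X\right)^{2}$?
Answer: $-1224$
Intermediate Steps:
$b = 4$ ($b = \left(2 + 0\right)^{2} = 2^{2} = 4$)
$A = -2$
$m{\left(z,r \right)} = -2 + z$
$m{\left(11,- 2 \left(3 - 5\right) \right)} \left(-140 + b\right) = \left(-2 + 11\right) \left(-140 + 4\right) = 9 \left(-136\right) = -1224$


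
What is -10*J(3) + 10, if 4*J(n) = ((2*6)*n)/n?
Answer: -20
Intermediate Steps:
J(n) = 3 (J(n) = (((2*6)*n)/n)/4 = ((12*n)/n)/4 = (¼)*12 = 3)
-10*J(3) + 10 = -10*3 + 10 = -30 + 10 = -20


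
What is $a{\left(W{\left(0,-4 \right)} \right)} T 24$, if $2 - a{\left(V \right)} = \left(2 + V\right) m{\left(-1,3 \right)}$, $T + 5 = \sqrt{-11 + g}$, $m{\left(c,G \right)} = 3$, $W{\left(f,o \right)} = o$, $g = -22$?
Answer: $-960 + 192 i \sqrt{33} \approx -960.0 + 1103.0 i$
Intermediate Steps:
$T = -5 + i \sqrt{33}$ ($T = -5 + \sqrt{-11 - 22} = -5 + \sqrt{-33} = -5 + i \sqrt{33} \approx -5.0 + 5.7446 i$)
$a{\left(V \right)} = -4 - 3 V$ ($a{\left(V \right)} = 2 - \left(2 + V\right) 3 = 2 - \left(6 + 3 V\right) = -4 - 3 V$)
$a{\left(W{\left(0,-4 \right)} \right)} T 24 = \left(-4 - -12\right) \left(-5 + i \sqrt{33}\right) 24 = \left(-4 + 12\right) \left(-5 + i \sqrt{33}\right) 24 = 8 \left(-5 + i \sqrt{33}\right) 24 = \left(-40 + 8 i \sqrt{33}\right) 24 = -960 + 192 i \sqrt{33}$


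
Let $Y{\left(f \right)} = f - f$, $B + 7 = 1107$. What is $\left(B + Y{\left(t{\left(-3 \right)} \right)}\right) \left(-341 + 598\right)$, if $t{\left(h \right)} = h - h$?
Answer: $282700$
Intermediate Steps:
$t{\left(h \right)} = 0$
$B = 1100$ ($B = -7 + 1107 = 1100$)
$Y{\left(f \right)} = 0$
$\left(B + Y{\left(t{\left(-3 \right)} \right)}\right) \left(-341 + 598\right) = \left(1100 + 0\right) \left(-341 + 598\right) = 1100 \cdot 257 = 282700$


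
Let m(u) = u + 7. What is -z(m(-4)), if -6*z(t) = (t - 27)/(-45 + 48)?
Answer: -4/3 ≈ -1.3333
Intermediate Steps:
m(u) = 7 + u
z(t) = 3/2 - t/18 (z(t) = -(t - 27)/(6*(-45 + 48)) = -(-27 + t)/(6*3) = -(-9 + t/3)/6 = 3/2 - t/18)
-z(m(-4)) = -(3/2 - (7 - 4)/18) = -(3/2 - 1/18*3) = -(3/2 - 1/6) = -1*4/3 = -4/3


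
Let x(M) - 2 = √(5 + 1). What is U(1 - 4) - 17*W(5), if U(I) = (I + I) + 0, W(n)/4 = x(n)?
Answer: -142 - 68*√6 ≈ -308.57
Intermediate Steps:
x(M) = 2 + √6 (x(M) = 2 + √(5 + 1) = 2 + √6)
W(n) = 8 + 4*√6 (W(n) = 4*(2 + √6) = 8 + 4*√6)
U(I) = 2*I (U(I) = 2*I + 0 = 2*I)
U(1 - 4) - 17*W(5) = 2*(1 - 4) - 17*(8 + 4*√6) = 2*(-3) + (-136 - 68*√6) = -6 + (-136 - 68*√6) = -142 - 68*√6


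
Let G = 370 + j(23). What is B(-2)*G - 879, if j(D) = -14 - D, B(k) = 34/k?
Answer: -6540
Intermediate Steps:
G = 333 (G = 370 + (-14 - 1*23) = 370 + (-14 - 23) = 370 - 37 = 333)
B(-2)*G - 879 = (34/(-2))*333 - 879 = (34*(-½))*333 - 879 = -17*333 - 879 = -5661 - 879 = -6540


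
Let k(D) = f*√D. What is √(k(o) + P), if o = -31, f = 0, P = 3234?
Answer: 7*√66 ≈ 56.868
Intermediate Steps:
k(D) = 0 (k(D) = 0*√D = 0)
√(k(o) + P) = √(0 + 3234) = √3234 = 7*√66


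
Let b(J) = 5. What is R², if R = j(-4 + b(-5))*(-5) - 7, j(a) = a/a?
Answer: 144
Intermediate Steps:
j(a) = 1
R = -12 (R = 1*(-5) - 7 = -5 - 7 = -12)
R² = (-12)² = 144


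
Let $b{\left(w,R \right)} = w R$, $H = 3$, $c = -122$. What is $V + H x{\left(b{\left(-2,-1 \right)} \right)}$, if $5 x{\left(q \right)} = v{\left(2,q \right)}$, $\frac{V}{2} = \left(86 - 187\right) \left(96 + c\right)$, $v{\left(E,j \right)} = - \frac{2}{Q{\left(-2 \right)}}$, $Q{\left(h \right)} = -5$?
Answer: $\frac{131306}{25} \approx 5252.2$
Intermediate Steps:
$v{\left(E,j \right)} = \frac{2}{5}$ ($v{\left(E,j \right)} = - \frac{2}{-5} = \left(-2\right) \left(- \frac{1}{5}\right) = \frac{2}{5}$)
$b{\left(w,R \right)} = R w$
$V = 5252$ ($V = 2 \left(86 - 187\right) \left(96 - 122\right) = 2 \left(\left(-101\right) \left(-26\right)\right) = 2 \cdot 2626 = 5252$)
$x{\left(q \right)} = \frac{2}{25}$ ($x{\left(q \right)} = \frac{1}{5} \cdot \frac{2}{5} = \frac{2}{25}$)
$V + H x{\left(b{\left(-2,-1 \right)} \right)} = 5252 + 3 \cdot \frac{2}{25} = 5252 + \frac{6}{25} = \frac{131306}{25}$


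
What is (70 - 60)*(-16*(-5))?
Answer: 800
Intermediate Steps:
(70 - 60)*(-16*(-5)) = 10*80 = 800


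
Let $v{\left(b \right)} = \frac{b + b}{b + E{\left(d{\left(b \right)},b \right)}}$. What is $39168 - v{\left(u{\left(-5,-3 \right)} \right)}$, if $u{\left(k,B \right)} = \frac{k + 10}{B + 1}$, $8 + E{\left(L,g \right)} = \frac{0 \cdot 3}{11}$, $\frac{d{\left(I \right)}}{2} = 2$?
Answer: $\frac{822518}{21} \approx 39168.0$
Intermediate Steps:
$d{\left(I \right)} = 4$ ($d{\left(I \right)} = 2 \cdot 2 = 4$)
$E{\left(L,g \right)} = -8$ ($E{\left(L,g \right)} = -8 + \frac{0 \cdot 3}{11} = -8 + 0 \cdot \frac{1}{11} = -8 + 0 = -8$)
$u{\left(k,B \right)} = \frac{10 + k}{1 + B}$
$v{\left(b \right)} = \frac{2 b}{-8 + b}$ ($v{\left(b \right)} = \frac{b + b}{b - 8} = \frac{2 b}{-8 + b}$)
$39168 - v{\left(u{\left(-5,-3 \right)} \right)} = 39168 - \frac{2 \frac{10 - 5}{1 - 3}}{-8 + \frac{10 - 5}{1 - 3}} = 39168 - \frac{2 \frac{1}{-2} \cdot 5}{-8 + \frac{1}{-2} \cdot 5} = 39168 - \frac{2 \left(\left(- \frac{1}{2}\right) 5\right)}{-8 - \frac{5}{2}} = 39168 - 2 \left(- \frac{5}{2}\right) \frac{1}{-8 - \frac{5}{2}} = 39168 - 2 \left(- \frac{5}{2}\right) \frac{1}{- \frac{21}{2}} = 39168 - 2 \left(- \frac{5}{2}\right) \left(- \frac{2}{21}\right) = 39168 - \frac{10}{21} = \frac{822518}{21}$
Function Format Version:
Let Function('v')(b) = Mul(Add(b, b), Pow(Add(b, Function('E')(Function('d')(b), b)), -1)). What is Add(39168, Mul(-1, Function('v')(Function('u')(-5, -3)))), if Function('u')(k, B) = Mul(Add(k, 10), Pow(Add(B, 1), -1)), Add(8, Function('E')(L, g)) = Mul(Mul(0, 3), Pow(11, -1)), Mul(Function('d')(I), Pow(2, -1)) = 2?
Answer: Rational(822518, 21) ≈ 39168.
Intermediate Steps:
Function('d')(I) = 4 (Function('d')(I) = Mul(2, 2) = 4)
Function('E')(L, g) = -8 (Function('E')(L, g) = Add(-8, Mul(Mul(0, 3), Pow(11, -1))) = Add(-8, Mul(0, Rational(1, 11))) = Add(-8, 0) = -8)
Function('u')(k, B) = Mul(Pow(Add(1, B), -1), Add(10, k)) (Function('u')(k, B) = Mul(Add(10, k), Pow(Add(1, B), -1)) = Mul(Pow(Add(1, B), -1), Add(10, k)))
Function('v')(b) = Mul(2, b, Pow(Add(-8, b), -1)) (Function('v')(b) = Mul(Add(b, b), Pow(Add(b, -8), -1)) = Mul(Mul(2, b), Pow(Add(-8, b), -1)) = Mul(2, b, Pow(Add(-8, b), -1)))
Add(39168, Mul(-1, Function('v')(Function('u')(-5, -3)))) = Add(39168, Mul(-1, Mul(2, Mul(Pow(Add(1, -3), -1), Add(10, -5)), Pow(Add(-8, Mul(Pow(Add(1, -3), -1), Add(10, -5))), -1)))) = Add(39168, Mul(-1, Mul(2, Mul(Pow(-2, -1), 5), Pow(Add(-8, Mul(Pow(-2, -1), 5)), -1)))) = Add(39168, Mul(-1, Mul(2, Mul(Rational(-1, 2), 5), Pow(Add(-8, Mul(Rational(-1, 2), 5)), -1)))) = Add(39168, Mul(-1, Mul(2, Rational(-5, 2), Pow(Add(-8, Rational(-5, 2)), -1)))) = Add(39168, Mul(-1, Mul(2, Rational(-5, 2), Pow(Rational(-21, 2), -1)))) = Add(39168, Mul(-1, Mul(2, Rational(-5, 2), Rational(-2, 21)))) = Add(39168, Mul(-1, Rational(10, 21))) = Add(39168, Rational(-10, 21)) = Rational(822518, 21)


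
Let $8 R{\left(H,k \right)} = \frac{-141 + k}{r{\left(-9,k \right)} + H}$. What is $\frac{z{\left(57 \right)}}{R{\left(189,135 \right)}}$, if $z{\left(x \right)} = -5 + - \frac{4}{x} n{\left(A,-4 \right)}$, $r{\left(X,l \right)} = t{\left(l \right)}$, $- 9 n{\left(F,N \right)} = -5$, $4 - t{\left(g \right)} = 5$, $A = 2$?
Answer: $\frac{1943920}{1539} \approx 1263.1$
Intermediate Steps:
$t{\left(g \right)} = -1$ ($t{\left(g \right)} = 4 - 5 = -1$)
$n{\left(F,N \right)} = \frac{5}{9}$ ($n{\left(F,N \right)} = \left(- \frac{1}{9}\right) \left(-5\right) = \frac{5}{9}$)
$r{\left(X,l \right)} = -1$
$R{\left(H,k \right)} = \frac{-141 + k}{8 \left(-1 + H\right)}$ ($R{\left(H,k \right)} = \frac{\left(-141 + k\right) \frac{1}{-1 + H}}{8} = \frac{\frac{1}{-1 + H} \left(-141 + k\right)}{8} = \frac{-141 + k}{8 \left(-1 + H\right)}$)
$z{\left(x \right)} = -5 - \frac{20}{9 x}$ ($z{\left(x \right)} = -5 + - \frac{4}{x} \frac{5}{9} = -5 - \frac{20}{9 x}$)
$\frac{z{\left(57 \right)}}{R{\left(189,135 \right)}} = \frac{-5 - \frac{20}{9 \cdot 57}}{\frac{1}{8} \frac{1}{-1 + 189} \left(-141 + 135\right)} = \frac{-5 - \frac{20}{513}}{\frac{1}{8} \cdot \frac{1}{188} \left(-6\right)} = - \frac{2585}{513 \left(- \frac{3}{752}\right)} = \left(- \frac{2585}{513}\right) \left(- \frac{752}{3}\right) = \frac{1943920}{1539}$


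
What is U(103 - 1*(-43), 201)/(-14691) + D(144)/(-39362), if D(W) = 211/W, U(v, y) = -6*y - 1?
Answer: 2279443565/27756822816 ≈ 0.082122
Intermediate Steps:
U(v, y) = -1 - 6*y
U(103 - 1*(-43), 201)/(-14691) + D(144)/(-39362) = (-1 - 6*201)/(-14691) + (211/144)/(-39362) = (-1 - 1206)*(-1/14691) + (211*(1/144))*(-1/39362) = -1207*(-1/14691) + (211/144)*(-1/39362) = 1207/14691 - 211/5668128 = 2279443565/27756822816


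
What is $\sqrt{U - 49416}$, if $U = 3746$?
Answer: $i \sqrt{45670} \approx 213.71 i$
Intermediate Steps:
$\sqrt{U - 49416} = \sqrt{3746 - 49416} = \sqrt{-45670} = i \sqrt{45670}$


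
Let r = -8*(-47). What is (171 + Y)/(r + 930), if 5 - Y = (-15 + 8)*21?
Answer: 323/1306 ≈ 0.24732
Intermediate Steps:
r = 376
Y = 152 (Y = 5 - (-15 + 8)*21 = 5 - (-7)*21 = 5 - 1*(-147) = 5 + 147 = 152)
(171 + Y)/(r + 930) = (171 + 152)/(376 + 930) = 323/1306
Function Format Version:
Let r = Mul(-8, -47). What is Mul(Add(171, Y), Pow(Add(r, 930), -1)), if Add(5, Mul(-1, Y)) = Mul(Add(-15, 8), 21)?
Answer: Rational(323, 1306) ≈ 0.24732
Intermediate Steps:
r = 376
Y = 152 (Y = Add(5, Mul(-1, Mul(Add(-15, 8), 21))) = Add(5, Mul(-1, Mul(-7, 21))) = Add(5, Mul(-1, -147)) = Add(5, 147) = 152)
Mul(Add(171, Y), Pow(Add(r, 930), -1)) = Mul(Add(171, 152), Pow(Add(376, 930), -1)) = Mul(323, Pow(1306, -1)) = Mul(323, Rational(1, 1306)) = Rational(323, 1306)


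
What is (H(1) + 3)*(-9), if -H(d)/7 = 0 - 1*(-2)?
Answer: 99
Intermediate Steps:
H(d) = -14 (H(d) = -7*(0 - 1*(-2)) = -7*(0 + 2) = -7*2 = -14)
(H(1) + 3)*(-9) = (-14 + 3)*(-9) = -11*(-9) = 99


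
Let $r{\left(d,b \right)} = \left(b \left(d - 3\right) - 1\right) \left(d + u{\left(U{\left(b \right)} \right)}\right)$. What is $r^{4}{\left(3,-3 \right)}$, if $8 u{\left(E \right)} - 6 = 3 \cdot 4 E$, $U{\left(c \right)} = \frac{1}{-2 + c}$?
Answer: $\frac{22667121}{160000} \approx 141.67$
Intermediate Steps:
$u{\left(E \right)} = \frac{3}{4} + \frac{3 E}{2}$ ($u{\left(E \right)} = \frac{3}{4} + \frac{3 \cdot 4 E}{8} = \frac{3}{4} + \frac{12 E}{8} = \frac{3}{4} + \frac{3 E}{2}$)
$r{\left(d,b \right)} = \left(-1 + b \left(-3 + d\right)\right) \left(\frac{3}{4} + d + \frac{3}{2 \left(-2 + b\right)}\right)$ ($r{\left(d,b \right)} = \left(b \left(d - 3\right) - 1\right) \left(d + \left(\frac{3}{4} + \frac{3}{2 \left(-2 + b\right)}\right)\right) = \left(b \left(-3 + d\right) - 1\right) \left(\frac{3}{4} + d + \frac{3}{2 \left(-2 + b\right)}\right) = \left(-1 + b \left(-3 + d\right)\right) \left(\frac{3}{4} + d + \frac{3}{2 \left(-2 + b\right)}\right)$)
$r^{4}{\left(3,-3 \right)} = \left(\frac{- 9 \left(-3\right)^{2} - -9 + 8 \cdot 3 - 27 \left(-3\right)^{2} - - 24 \cdot 3^{2} + 4 \left(-3\right)^{2} \cdot 3^{2} + 20 \left(-3\right) 3}{4 \left(-2 - 3\right)}\right)^{4} = \left(\frac{\left(-9\right) 9 + 9 + 24 - 27 \cdot 9 - \left(-24\right) 9 + 4 \cdot 9 \cdot 9 - 180}{4 \left(-5\right)}\right)^{4} = \left(\frac{1}{4} \left(- \frac{1}{5}\right) \left(-81 + 9 + 24 - 243 + 216 + 324 - 180\right)\right)^{4} = \left(\frac{1}{4} \left(- \frac{1}{5}\right) 69\right)^{4} = \left(- \frac{69}{20}\right)^{4} = \frac{22667121}{160000}$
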